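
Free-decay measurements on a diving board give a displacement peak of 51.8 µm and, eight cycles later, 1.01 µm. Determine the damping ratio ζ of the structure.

0.0781

Logarithmic decrement δ = (1/n)·ln(x₀/x_n) = (1/8)·ln(51.8/1.01) = (1/8)·ln(51.29) = 0.4922.
ζ = δ/√(4π² + δ²) = 0.4922/√(39.48 + 0.242) = 0.4922/6.302 = 0.07809.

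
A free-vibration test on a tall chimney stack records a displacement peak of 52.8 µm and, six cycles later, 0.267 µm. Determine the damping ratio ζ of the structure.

Logarithmic decrement δ = (1/n)·ln(x₀/x_n) = (1/6)·ln(52.8/0.267) = (1/6)·ln(197.8) = 0.8812.
ζ = δ/√(4π² + δ²) = 0.8812/√(39.48 + 0.776) = 0.8812/6.345 = 0.1389.

0.139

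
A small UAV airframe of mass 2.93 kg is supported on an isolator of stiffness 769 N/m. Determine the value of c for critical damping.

c_c = 2√(k·m) = 2√(769.0 × 2.93) = 2 × 47.47 = 94.94 N·s/m.

94.9 N·s/m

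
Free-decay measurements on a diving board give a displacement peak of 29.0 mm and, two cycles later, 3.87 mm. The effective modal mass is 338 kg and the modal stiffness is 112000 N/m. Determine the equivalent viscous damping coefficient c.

1950 N·s/m

Logarithmic decrement δ = (1/n)·ln(x₀/x_n) = (1/2)·ln(29.0/3.87) = (1/2)·ln(7.494) = 1.007.
ζ = δ/√(4π² + δ²) = 1.007/√(39.48 + 1.01) = 1.007/6.363 = 0.1583.
c = ζ · 2√(km) = 0.1583 × 2√(112000 × 338) = 0.1583 × 12310 = 1947 N·s/m.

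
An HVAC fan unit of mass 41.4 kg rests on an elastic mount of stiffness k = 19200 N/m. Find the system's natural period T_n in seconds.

ω_n = √(k/m) = √(19200/41.4) = √463.8 = 21.54 rad/s.
T_n = 2π/ω_n = 6.283/21.54 = 0.2918 s.

0.292 s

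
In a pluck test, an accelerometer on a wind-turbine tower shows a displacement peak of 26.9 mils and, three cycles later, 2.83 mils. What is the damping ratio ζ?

0.119

Logarithmic decrement δ = (1/n)·ln(x₀/x_n) = (1/3)·ln(26.9/2.83) = (1/3)·ln(9.505) = 0.7506.
ζ = δ/√(4π² + δ²) = 0.7506/√(39.48 + 0.563) = 0.7506/6.328 = 0.1186.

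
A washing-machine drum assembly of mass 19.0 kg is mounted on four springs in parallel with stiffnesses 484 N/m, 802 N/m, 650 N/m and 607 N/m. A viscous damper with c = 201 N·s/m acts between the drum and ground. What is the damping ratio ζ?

0.457

Parallel springs add: k_eq = 484 + 802 + 650 + 607 = 2543 N/m.
ω_n = √(k_eq/m) = √(2543/19.0) = 11.57 rad/s.
Critical damping c_c = 2√(k_eq·m) = 2√(2543 × 19.0) = 439.6 N·s/m, so ζ = c/c_c = 201/439.6 = 0.4572.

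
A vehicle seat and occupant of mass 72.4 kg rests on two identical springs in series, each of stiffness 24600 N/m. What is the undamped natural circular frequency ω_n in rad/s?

13.0 rad/s

Series springs: 1/k_eq = 2/24600, so k_eq = 24600/2 = 12300 N/m.
ω_n = √(k_eq/m) = √(12300/72.4) = √169.9 = 13.03 rad/s.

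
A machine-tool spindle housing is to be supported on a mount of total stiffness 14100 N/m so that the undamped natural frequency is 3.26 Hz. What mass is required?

33.6 kg

ω_n = 2πf_n = 2π × 3.26 = 20.48 rad/s.
m = k/ω_n² = 14100/20.48² = 14100/419.6 = 33.61 kg.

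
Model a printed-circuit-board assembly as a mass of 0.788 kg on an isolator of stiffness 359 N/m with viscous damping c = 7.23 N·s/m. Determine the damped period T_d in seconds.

0.301 s

ω_n = √(k/m) = √(359.0/0.788) = 21.34 rad/s.
Critical damping c_c = 2√(k·m) = 2√(359.0 × 0.788) = 33.64 N·s/m, so ζ = c/c_c = 7.23/33.64 = 0.2149.
ω_d = ω_n√(1 − ζ²) = 21.34 × √(1 − 0.0462) = 20.85 rad/s.
T_d = 2π/ω_d = 0.3014 s.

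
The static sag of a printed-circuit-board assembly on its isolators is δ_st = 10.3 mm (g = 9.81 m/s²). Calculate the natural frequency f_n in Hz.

4.91 Hz

ω_n = √(g/δ_st) = √(9.81/0.0103) = √952.4 = 30.86 rad/s.
f_n = ω_n/(2π) = 30.86/6.283 = 4.912 Hz.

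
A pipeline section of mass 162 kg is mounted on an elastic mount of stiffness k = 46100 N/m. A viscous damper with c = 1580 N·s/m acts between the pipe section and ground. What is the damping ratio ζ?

ω_n = √(k/m) = √(46100/162) = 16.87 rad/s.
Critical damping c_c = 2√(k·m) = 2√(46100 × 162) = 5466 N·s/m, so ζ = c/c_c = 1580/5466 = 0.2891.

0.289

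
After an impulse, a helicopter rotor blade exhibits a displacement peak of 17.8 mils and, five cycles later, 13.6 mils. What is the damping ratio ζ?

0.00857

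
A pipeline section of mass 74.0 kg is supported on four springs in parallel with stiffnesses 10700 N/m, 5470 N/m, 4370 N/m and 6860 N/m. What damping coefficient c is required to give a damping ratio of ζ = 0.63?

Parallel springs add: k_eq = 10700 + 5470 + 4370 + 6860 = 27400 N/m.
c_c = 2√(k_eq·m) = 2√(27400 × 74.0) = 2848 N·s/m.
c = ζ·c_c = 0.63 × 2848 = 1794 N·s/m.

1790 N·s/m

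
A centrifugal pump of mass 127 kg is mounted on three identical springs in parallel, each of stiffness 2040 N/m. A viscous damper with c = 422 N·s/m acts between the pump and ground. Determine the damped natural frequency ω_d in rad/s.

6.74 rad/s

Parallel springs add: k_eq = 3 × 2040 = 6120 N/m.
ω_n = √(k_eq/m) = √(6120/127) = 6.942 rad/s.
Critical damping c_c = 2√(k_eq·m) = 2√(6120 × 127) = 1763 N·s/m, so ζ = c/c_c = 422/1763 = 0.2393.
ω_d = ω_n√(1 − ζ²) = 6.942 × √(1 − 0.0573) = 6.740 rad/s.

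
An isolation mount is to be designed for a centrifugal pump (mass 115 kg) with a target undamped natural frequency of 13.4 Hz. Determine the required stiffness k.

815000 N/m

ω_n = 2πf_n = 2π × 13.4 = 84.19 rad/s.
k = m·ω_n² = 115 × 84.19² = 115 × 7089 = 815200 N/m.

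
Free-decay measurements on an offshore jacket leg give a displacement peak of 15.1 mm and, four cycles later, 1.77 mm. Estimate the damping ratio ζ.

Logarithmic decrement δ = (1/n)·ln(x₀/x_n) = (1/4)·ln(15.1/1.77) = (1/4)·ln(8.531) = 0.5359.
ζ = δ/√(4π² + δ²) = 0.5359/√(39.48 + 0.287) = 0.5359/6.306 = 0.08499.

0.0850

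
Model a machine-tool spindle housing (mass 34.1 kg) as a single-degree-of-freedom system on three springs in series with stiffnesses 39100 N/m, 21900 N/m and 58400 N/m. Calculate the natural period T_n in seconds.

Series springs: 1/k_eq = 1/39100 + 1/21900 + 1/58400 = 8.836×10^-5, so k_eq = 11320 N/m.
ω_n = √(k_eq/m) = √(11320/34.1) = √331.9 = 18.22 rad/s.
T_n = 2π/ω_n = 6.283/18.22 = 0.3449 s.

0.345 s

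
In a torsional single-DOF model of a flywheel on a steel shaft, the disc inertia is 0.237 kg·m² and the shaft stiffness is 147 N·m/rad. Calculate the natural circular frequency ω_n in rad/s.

24.9 rad/s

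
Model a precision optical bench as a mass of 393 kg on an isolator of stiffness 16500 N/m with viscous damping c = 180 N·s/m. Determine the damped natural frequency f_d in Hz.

ω_n = √(k/m) = √(16500/393) = 6.480 rad/s.
Critical damping c_c = 2√(k·m) = 2√(16500 × 393) = 5093 N·s/m, so ζ = c/c_c = 180/5093 = 0.03534.
ω_d = ω_n√(1 − ζ²) = 6.480 × √(1 − 0.00125) = 6.476 rad/s.
f_d = ω_d/(2π) = 1.031 Hz.

1.03 Hz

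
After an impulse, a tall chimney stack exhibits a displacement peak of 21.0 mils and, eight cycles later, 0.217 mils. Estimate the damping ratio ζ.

0.0906

Logarithmic decrement δ = (1/n)·ln(x₀/x_n) = (1/8)·ln(21.0/0.217) = (1/8)·ln(96.77) = 0.5715.
ζ = δ/√(4π² + δ²) = 0.5715/√(39.48 + 0.327) = 0.5715/6.309 = 0.09059.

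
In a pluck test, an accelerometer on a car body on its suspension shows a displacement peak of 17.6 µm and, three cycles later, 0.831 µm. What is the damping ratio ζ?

Logarithmic decrement δ = (1/n)·ln(x₀/x_n) = (1/3)·ln(17.6/0.831) = (1/3)·ln(21.18) = 1.018.
ζ = δ/√(4π² + δ²) = 1.018/√(39.48 + 1.04) = 1.018/6.365 = 0.1599.

0.160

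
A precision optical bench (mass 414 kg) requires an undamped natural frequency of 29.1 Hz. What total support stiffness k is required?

13800000 N/m

ω_n = 2πf_n = 2π × 29.1 = 182.8 rad/s.
k = m·ω_n² = 414 × 182.8² = 414 × 33430 = 13840000 N/m.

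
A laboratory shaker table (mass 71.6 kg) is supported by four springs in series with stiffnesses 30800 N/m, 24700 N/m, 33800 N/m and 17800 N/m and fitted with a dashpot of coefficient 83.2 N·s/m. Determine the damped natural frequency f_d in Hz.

Series springs: 1/k_eq = 1/30800 + 1/24700 + 1/33800 + 1/17800 = 0.0001587, so k_eq = 6300 N/m.
ω_n = √(k_eq/m) = √(6300/71.6) = 9.381 rad/s.
Critical damping c_c = 2√(k_eq·m) = 2√(6300 × 71.6) = 1343 N·s/m, so ζ = c/c_c = 83.2/1343 = 0.06194.
ω_d = ω_n√(1 − ζ²) = 9.381 × √(1 − 0.00384) = 9.363 rad/s.
f_d = ω_d/(2π) = 1.490 Hz.

1.49 Hz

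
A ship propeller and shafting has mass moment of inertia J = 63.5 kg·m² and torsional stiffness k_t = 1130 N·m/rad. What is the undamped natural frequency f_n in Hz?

0.671 Hz

ω_n = √(k_t/J) = √(1130/63.5) = √17.80 = 4.218 rad/s.
f_n = ω_n/(2π) = 4.218/6.283 = 0.6714 Hz.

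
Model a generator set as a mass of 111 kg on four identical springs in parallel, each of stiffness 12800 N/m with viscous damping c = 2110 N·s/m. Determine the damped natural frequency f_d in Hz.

Parallel springs add: k_eq = 4 × 12800 = 51200 N/m.
ω_n = √(k_eq/m) = √(51200/111) = 21.48 rad/s.
Critical damping c_c = 2√(k_eq·m) = 2√(51200 × 111) = 4768 N·s/m, so ζ = c/c_c = 2110/4768 = 0.4425.
ω_d = ω_n√(1 − ζ²) = 21.48 × √(1 − 0.196) = 19.26 rad/s.
f_d = ω_d/(2π) = 3.065 Hz.

3.07 Hz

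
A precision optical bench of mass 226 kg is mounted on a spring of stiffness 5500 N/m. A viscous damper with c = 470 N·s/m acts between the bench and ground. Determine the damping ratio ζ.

ω_n = √(k/m) = √(5500/226) = 4.933 rad/s.
Critical damping c_c = 2√(k·m) = 2√(5500 × 226) = 2230 N·s/m, so ζ = c/c_c = 470/2230 = 0.2108.

0.211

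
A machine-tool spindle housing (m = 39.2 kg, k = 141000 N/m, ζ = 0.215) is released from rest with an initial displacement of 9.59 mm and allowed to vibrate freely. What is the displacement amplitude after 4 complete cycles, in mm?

Logarithmic decrement δ = 2πζ/√(1 − ζ²) = 2π × 0.2150/√(1 − 0.0462) = 1.383.
After n cycles, x_n/x₀ = e^(−nδ), so x_4 = 9.59 × e^(−4 × 1.383) = 9.59 × 0.003954 = 0.03792 mm.

0.0379 mm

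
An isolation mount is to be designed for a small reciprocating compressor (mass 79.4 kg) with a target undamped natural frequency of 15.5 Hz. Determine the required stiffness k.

753000 N/m

ω_n = 2πf_n = 2π × 15.5 = 97.39 rad/s.
k = m·ω_n² = 79.4 × 97.39² = 79.4 × 9485 = 753100 N/m.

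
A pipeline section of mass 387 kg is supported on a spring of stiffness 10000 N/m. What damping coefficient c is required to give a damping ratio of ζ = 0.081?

c_c = 2√(k·m) = 2√(10000 × 387) = 3934 N·s/m.
c = ζ·c_c = 0.081 × 3934 = 318.7 N·s/m.

319 N·s/m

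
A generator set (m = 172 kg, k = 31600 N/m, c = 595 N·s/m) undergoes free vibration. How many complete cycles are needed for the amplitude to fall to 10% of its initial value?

3 cycles

ζ = c/(2√(km)) = 595/(2√(31600 × 172)) = 595/4663 = 0.1276.
Logarithmic decrement δ = 2πζ/√(1 − ζ²) = 2π × 0.1276/√(1 − 0.0163) = 0.8084.
x_n/x₀ = e^(−nδ) ≤ 0.1; take ln: n ≥ ln(1/0.1)/δ = 2.303/0.8084 = 2.848.
So 3 complete cycles are required.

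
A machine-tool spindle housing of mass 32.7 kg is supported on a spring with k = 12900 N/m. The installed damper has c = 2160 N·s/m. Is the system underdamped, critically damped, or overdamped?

overdamped

c_c = 2√(k·m) = 1299 N·s/m; ζ = c/c_c = 2160/1299 = 1.66.
Since ζ > 1 the system is overdamped.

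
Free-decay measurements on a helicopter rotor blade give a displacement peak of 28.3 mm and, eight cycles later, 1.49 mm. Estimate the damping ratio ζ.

0.0585

Logarithmic decrement δ = (1/n)·ln(x₀/x_n) = (1/8)·ln(28.3/1.49) = (1/8)·ln(18.99) = 0.3680.
ζ = δ/√(4π² + δ²) = 0.3680/√(39.48 + 0.135) = 0.3680/6.294 = 0.05847.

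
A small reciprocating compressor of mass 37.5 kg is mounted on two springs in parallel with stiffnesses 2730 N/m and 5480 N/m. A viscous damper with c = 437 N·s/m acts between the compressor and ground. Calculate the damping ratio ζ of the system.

0.394

Parallel springs add: k_eq = 2730 + 5480 = 8210 N/m.
ω_n = √(k_eq/m) = √(8210/37.5) = 14.80 rad/s.
Critical damping c_c = 2√(k_eq·m) = 2√(8210 × 37.5) = 1110 N·s/m, so ζ = c/c_c = 437/1110 = 0.3938.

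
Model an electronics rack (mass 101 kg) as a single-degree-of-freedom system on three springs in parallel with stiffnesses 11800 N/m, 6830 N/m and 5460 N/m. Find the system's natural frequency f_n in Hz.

Parallel springs add: k_eq = 11800 + 6830 + 5460 = 24090 N/m.
ω_n = √(k_eq/m) = √(24090/101) = √238.5 = 15.44 rad/s.
f_n = ω_n/(2π) = 15.44/6.283 = 2.458 Hz.

2.46 Hz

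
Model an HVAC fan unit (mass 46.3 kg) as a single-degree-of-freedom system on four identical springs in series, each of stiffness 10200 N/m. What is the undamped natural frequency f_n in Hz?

1.18 Hz

Series springs: 1/k_eq = 4/10200, so k_eq = 10200/4 = 2550 N/m.
ω_n = √(k_eq/m) = √(2550/46.3) = √55.08 = 7.421 rad/s.
f_n = ω_n/(2π) = 7.421/6.283 = 1.181 Hz.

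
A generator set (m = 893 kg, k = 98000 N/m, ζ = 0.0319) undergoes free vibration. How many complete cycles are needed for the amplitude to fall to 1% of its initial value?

23 cycles

Logarithmic decrement δ = 2πζ/√(1 − ζ²) = 2π × 0.03190/√(1 − 0.00102) = 0.2005.
x_n/x₀ = e^(−nδ) ≤ 0.01; take ln: n ≥ ln(1/0.01)/δ = 4.605/0.2005 = 22.96.
So 23 complete cycles are required.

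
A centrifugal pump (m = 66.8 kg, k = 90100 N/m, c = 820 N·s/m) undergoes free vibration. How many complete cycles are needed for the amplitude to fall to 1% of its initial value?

ζ = c/(2√(km)) = 820/(2√(90100 × 66.8)) = 820/4907 = 0.1671.
Logarithmic decrement δ = 2πζ/√(1 − ζ²) = 2π × 0.1671/√(1 − 0.0279) = 1.065.
x_n/x₀ = e^(−nδ) ≤ 0.01; take ln: n ≥ ln(1/0.01)/δ = 4.605/1.065 = 4.324.
So 5 complete cycles are required.

5 cycles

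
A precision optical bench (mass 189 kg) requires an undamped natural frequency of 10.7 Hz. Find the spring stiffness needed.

854000 N/m

ω_n = 2πf_n = 2π × 10.7 = 67.23 rad/s.
k = m·ω_n² = 189 × 67.23² = 189 × 4520 = 854300 N/m.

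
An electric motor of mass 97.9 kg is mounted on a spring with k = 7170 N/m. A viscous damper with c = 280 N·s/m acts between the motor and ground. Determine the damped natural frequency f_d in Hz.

1.34 Hz

ω_n = √(k/m) = √(7170/97.9) = 8.558 rad/s.
Critical damping c_c = 2√(k·m) = 2√(7170 × 97.9) = 1676 N·s/m, so ζ = c/c_c = 280/1676 = 0.1671.
ω_d = ω_n√(1 − ζ²) = 8.558 × √(1 − 0.0279) = 8.438 rad/s.
f_d = ω_d/(2π) = 1.343 Hz.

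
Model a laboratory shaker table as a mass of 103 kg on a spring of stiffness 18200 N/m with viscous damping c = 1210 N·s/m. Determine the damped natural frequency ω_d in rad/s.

ω_n = √(k/m) = √(18200/103) = 13.29 rad/s.
Critical damping c_c = 2√(k·m) = 2√(18200 × 103) = 2738 N·s/m, so ζ = c/c_c = 1210/2738 = 0.4419.
ω_d = ω_n√(1 − ζ²) = 13.29 × √(1 − 0.195) = 11.92 rad/s.

11.9 rad/s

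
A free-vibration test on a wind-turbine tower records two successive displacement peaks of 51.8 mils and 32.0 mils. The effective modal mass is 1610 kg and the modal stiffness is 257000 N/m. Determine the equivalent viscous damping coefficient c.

Logarithmic decrement δ = (1/n)·ln(x₀/x_n) = (1/1)·ln(51.8/32.0) = (1/1)·ln(1.619) = 0.4817.
ζ = δ/√(4π² + δ²) = 0.4817/√(39.48 + 0.232) = 0.4817/6.302 = 0.07643.
c = ζ · 2√(km) = 0.07643 × 2√(257000 × 1610) = 0.07643 × 40680 = 3110 N·s/m.

3110 N·s/m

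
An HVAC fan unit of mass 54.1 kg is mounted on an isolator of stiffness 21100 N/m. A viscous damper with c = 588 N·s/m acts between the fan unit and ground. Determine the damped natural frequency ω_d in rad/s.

ω_n = √(k/m) = √(21100/54.1) = 19.75 rad/s.
Critical damping c_c = 2√(k·m) = 2√(21100 × 54.1) = 2137 N·s/m, so ζ = c/c_c = 588/2137 = 0.2752.
ω_d = ω_n√(1 − ζ²) = 19.75 × √(1 − 0.0757) = 18.99 rad/s.

19.0 rad/s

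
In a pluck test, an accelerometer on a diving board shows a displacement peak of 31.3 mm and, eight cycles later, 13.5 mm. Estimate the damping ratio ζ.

0.0167

Logarithmic decrement δ = (1/n)·ln(x₀/x_n) = (1/8)·ln(31.3/13.5) = (1/8)·ln(2.319) = 0.1051.
ζ = δ/√(4π² + δ²) = 0.1051/√(39.48 + 0.0110) = 0.1051/6.284 = 0.01673.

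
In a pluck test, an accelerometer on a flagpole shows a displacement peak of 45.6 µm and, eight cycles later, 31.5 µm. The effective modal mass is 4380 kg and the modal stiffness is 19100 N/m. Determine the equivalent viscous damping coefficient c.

135 N·s/m

Logarithmic decrement δ = (1/n)·ln(x₀/x_n) = (1/8)·ln(45.6/31.5) = (1/8)·ln(1.448) = 0.04624.
ζ = δ/√(4π² + δ²) = 0.04624/√(39.48 + 0.00214) = 0.04624/6.283 = 0.007359.
c = ζ · 2√(km) = 0.007359 × 2√(19100 × 4380) = 0.007359 × 18290 = 134.6 N·s/m.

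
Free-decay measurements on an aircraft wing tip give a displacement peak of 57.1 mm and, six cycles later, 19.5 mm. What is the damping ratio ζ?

Logarithmic decrement δ = (1/n)·ln(x₀/x_n) = (1/6)·ln(57.1/19.5) = (1/6)·ln(2.928) = 0.1791.
ζ = δ/√(4π² + δ²) = 0.1791/√(39.48 + 0.0321) = 0.1791/6.286 = 0.02849.

0.0285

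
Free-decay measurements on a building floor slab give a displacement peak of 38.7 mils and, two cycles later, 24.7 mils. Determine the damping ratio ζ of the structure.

Logarithmic decrement δ = (1/n)·ln(x₀/x_n) = (1/2)·ln(38.7/24.7) = (1/2)·ln(1.567) = 0.2245.
ζ = δ/√(4π² + δ²) = 0.2245/√(39.48 + 0.0504) = 0.2245/6.287 = 0.03571.

0.0357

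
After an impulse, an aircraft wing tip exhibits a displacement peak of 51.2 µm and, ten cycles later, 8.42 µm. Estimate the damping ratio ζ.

0.0287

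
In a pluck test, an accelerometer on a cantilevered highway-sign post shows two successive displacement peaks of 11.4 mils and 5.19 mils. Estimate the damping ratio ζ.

Logarithmic decrement δ = (1/n)·ln(x₀/x_n) = (1/1)·ln(11.4/5.19) = (1/1)·ln(2.197) = 0.7869.
ζ = δ/√(4π² + δ²) = 0.7869/√(39.48 + 0.619) = 0.7869/6.332 = 0.1243.

0.124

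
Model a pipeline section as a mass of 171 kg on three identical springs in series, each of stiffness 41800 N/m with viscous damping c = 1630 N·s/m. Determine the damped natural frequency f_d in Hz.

1.22 Hz

Series springs: 1/k_eq = 3/41800, so k_eq = 41800/3 = 13930 N/m.
ω_n = √(k_eq/m) = √(13930/171) = 9.027 rad/s.
Critical damping c_c = 2√(k_eq·m) = 2√(13930 × 171) = 3087 N·s/m, so ζ = c/c_c = 1630/3087 = 0.5280.
ω_d = ω_n√(1 − ζ²) = 9.027 × √(1 − 0.279) = 7.666 rad/s.
f_d = ω_d/(2π) = 1.220 Hz.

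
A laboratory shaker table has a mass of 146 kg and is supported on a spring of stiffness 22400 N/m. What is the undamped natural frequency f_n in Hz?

1.97 Hz

ω_n = √(k/m) = √(22400/146) = √153.4 = 12.39 rad/s.
f_n = ω_n/(2π) = 12.39/6.283 = 1.971 Hz.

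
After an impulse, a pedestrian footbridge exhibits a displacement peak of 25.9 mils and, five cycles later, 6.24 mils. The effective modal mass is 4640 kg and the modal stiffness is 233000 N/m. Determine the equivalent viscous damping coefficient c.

Logarithmic decrement δ = (1/n)·ln(x₀/x_n) = (1/5)·ln(25.9/6.24) = (1/5)·ln(4.151) = 0.2847.
ζ = δ/√(4π² + δ²) = 0.2847/√(39.48 + 0.0810) = 0.2847/6.290 = 0.04526.
c = ζ · 2√(km) = 0.04526 × 2√(233000 × 4640) = 0.04526 × 65760 = 2976 N·s/m.

2980 N·s/m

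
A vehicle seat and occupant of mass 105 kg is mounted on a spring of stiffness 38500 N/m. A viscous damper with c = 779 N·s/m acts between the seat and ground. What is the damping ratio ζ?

0.194

ω_n = √(k/m) = √(38500/105) = 19.15 rad/s.
Critical damping c_c = 2√(k·m) = 2√(38500 × 105) = 4021 N·s/m, so ζ = c/c_c = 779/4021 = 0.1937.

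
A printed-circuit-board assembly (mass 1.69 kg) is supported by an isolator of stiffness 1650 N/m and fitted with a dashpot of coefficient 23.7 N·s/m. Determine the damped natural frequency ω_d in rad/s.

ω_n = √(k/m) = √(1650/1.69) = 31.25 rad/s.
Critical damping c_c = 2√(k·m) = 2√(1650 × 1.69) = 105.6 N·s/m, so ζ = c/c_c = 23.7/105.6 = 0.2244.
ω_d = ω_n√(1 − ζ²) = 31.25 × √(1 − 0.0504) = 30.45 rad/s.

30.4 rad/s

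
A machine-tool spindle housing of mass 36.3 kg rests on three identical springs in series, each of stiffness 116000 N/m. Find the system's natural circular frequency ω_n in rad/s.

32.6 rad/s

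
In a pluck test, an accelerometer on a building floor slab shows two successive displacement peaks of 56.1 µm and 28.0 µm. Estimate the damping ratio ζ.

0.110

Logarithmic decrement δ = (1/n)·ln(x₀/x_n) = (1/1)·ln(56.1/28.0) = (1/1)·ln(2.004) = 0.6949.
ζ = δ/√(4π² + δ²) = 0.6949/√(39.48 + 0.483) = 0.6949/6.321 = 0.1099.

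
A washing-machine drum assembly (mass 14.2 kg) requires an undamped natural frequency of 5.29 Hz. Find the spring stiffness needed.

15700 N/m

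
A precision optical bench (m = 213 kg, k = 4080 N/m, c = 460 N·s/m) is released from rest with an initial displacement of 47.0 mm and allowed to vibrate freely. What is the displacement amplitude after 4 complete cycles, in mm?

ζ = c/(2√(km)) = 460/(2√(4080 × 213)) = 460/1864 = 0.2467.
Logarithmic decrement δ = 2πζ/√(1 − ζ²) = 2π × 0.2467/√(1 − 0.0609) = 1.600.
After n cycles, x_n/x₀ = e^(−nδ), so x_4 = 47.0 × e^(−4 × 1.600) = 47.0 × 0.001664 = 0.07820 mm.

0.0782 mm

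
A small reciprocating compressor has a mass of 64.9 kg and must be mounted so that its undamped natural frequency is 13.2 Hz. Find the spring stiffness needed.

ω_n = 2πf_n = 2π × 13.2 = 82.94 rad/s.
k = m·ω_n² = 64.9 × 82.94² = 64.9 × 6879 = 446400 N/m.

446000 N/m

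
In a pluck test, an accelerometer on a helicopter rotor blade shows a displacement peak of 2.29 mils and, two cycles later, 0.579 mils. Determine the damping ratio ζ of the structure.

0.109

Logarithmic decrement δ = (1/n)·ln(x₀/x_n) = (1/2)·ln(2.29/0.579) = (1/2)·ln(3.955) = 0.6875.
ζ = δ/√(4π² + δ²) = 0.6875/√(39.48 + 0.473) = 0.6875/6.321 = 0.1088.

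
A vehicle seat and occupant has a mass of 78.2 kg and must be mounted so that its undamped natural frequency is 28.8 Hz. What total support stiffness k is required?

2560000 N/m

ω_n = 2πf_n = 2π × 28.8 = 181.0 rad/s.
k = m·ω_n² = 78.2 × 181.0² = 78.2 × 32740 = 2561000 N/m.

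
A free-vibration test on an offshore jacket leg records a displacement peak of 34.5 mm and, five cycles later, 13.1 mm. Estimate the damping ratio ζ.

0.0308

Logarithmic decrement δ = (1/n)·ln(x₀/x_n) = (1/5)·ln(34.5/13.1) = (1/5)·ln(2.634) = 0.1937.
ζ = δ/√(4π² + δ²) = 0.1937/√(39.48 + 0.0375) = 0.1937/6.286 = 0.03081.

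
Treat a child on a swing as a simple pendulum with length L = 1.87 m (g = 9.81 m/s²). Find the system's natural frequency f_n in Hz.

0.365 Hz

For a simple pendulum ω_n = √(g/L) = √(9.81/1.87) = √5.246 = 2.290 rad/s.
f_n = ω_n/(2π) = 2.290/6.283 = 0.3645 Hz.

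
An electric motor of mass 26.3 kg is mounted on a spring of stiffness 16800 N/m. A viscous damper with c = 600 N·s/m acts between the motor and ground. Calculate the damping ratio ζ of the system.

0.451

ω_n = √(k/m) = √(16800/26.3) = 25.27 rad/s.
Critical damping c_c = 2√(k·m) = 2√(16800 × 26.3) = 1329 N·s/m, so ζ = c/c_c = 600/1329 = 0.4513.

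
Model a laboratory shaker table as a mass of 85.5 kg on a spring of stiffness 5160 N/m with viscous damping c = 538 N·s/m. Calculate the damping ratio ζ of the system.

0.405

ω_n = √(k/m) = √(5160/85.5) = 7.769 rad/s.
Critical damping c_c = 2√(k·m) = 2√(5160 × 85.5) = 1328 N·s/m, so ζ = c/c_c = 538/1328 = 0.4050.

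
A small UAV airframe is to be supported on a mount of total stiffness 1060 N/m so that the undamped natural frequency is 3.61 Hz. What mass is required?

2.06 kg

ω_n = 2πf_n = 2π × 3.61 = 22.68 rad/s.
m = k/ω_n² = 1060/22.68² = 1060/514.5 = 2.060 kg.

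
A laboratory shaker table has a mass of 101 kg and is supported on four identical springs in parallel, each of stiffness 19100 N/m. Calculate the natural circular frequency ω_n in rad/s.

27.5 rad/s

Parallel springs add: k_eq = 4 × 19100 = 76400 N/m.
ω_n = √(k_eq/m) = √(76400/101) = √756.4 = 27.50 rad/s.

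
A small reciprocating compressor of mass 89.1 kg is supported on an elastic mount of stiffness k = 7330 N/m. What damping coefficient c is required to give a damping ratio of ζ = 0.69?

c_c = 2√(k·m) = 2√(7330 × 89.1) = 1616 N·s/m.
c = ζ·c_c = 0.69 × 1616 = 1115 N·s/m.

1120 N·s/m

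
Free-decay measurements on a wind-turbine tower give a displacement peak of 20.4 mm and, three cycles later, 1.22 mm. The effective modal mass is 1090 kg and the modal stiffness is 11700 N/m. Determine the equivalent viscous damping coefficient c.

1060 N·s/m

Logarithmic decrement δ = (1/n)·ln(x₀/x_n) = (1/3)·ln(20.4/1.22) = (1/3)·ln(16.72) = 0.9389.
ζ = δ/√(4π² + δ²) = 0.9389/√(39.48 + 0.882) = 0.9389/6.353 = 0.1478.
c = ζ · 2√(km) = 0.1478 × 2√(11700 × 1090) = 0.1478 × 7142 = 1056 N·s/m.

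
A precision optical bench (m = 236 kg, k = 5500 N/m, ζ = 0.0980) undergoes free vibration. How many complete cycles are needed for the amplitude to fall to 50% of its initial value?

Logarithmic decrement δ = 2πζ/√(1 − ζ²) = 2π × 0.09800/√(1 − 0.00960) = 0.6187.
x_n/x₀ = e^(−nδ) ≤ 0.5; take ln: n ≥ ln(1/0.5)/δ = 0.6931/0.6187 = 1.120.
So 2 complete cycles are required.

2 cycles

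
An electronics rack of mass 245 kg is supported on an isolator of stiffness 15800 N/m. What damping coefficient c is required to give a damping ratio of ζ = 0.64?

2520 N·s/m

c_c = 2√(k·m) = 2√(15800 × 245) = 3935 N·s/m.
c = ζ·c_c = 0.64 × 3935 = 2518 N·s/m.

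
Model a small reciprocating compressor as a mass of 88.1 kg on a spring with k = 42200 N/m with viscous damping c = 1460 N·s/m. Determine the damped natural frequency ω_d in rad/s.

20.3 rad/s

ω_n = √(k/m) = √(42200/88.1) = 21.89 rad/s.
Critical damping c_c = 2√(k·m) = 2√(42200 × 88.1) = 3856 N·s/m, so ζ = c/c_c = 1460/3856 = 0.3786.
ω_d = ω_n√(1 − ζ²) = 21.89 × √(1 − 0.143) = 20.26 rad/s.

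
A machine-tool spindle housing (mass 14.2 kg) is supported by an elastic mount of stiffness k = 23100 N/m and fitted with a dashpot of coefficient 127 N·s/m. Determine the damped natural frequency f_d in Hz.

ω_n = √(k/m) = √(23100/14.2) = 40.33 rad/s.
Critical damping c_c = 2√(k·m) = 2√(23100 × 14.2) = 1145 N·s/m, so ζ = c/c_c = 127/1145 = 0.1109.
ω_d = ω_n√(1 − ζ²) = 40.33 × √(1 − 0.0123) = 40.08 rad/s.
f_d = ω_d/(2π) = 6.380 Hz.

6.38 Hz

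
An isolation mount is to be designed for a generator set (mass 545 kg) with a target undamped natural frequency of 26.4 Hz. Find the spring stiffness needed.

15000000 N/m

ω_n = 2πf_n = 2π × 26.4 = 165.9 rad/s.
k = m·ω_n² = 545 × 165.9² = 545 × 27510 = 15000000 N/m.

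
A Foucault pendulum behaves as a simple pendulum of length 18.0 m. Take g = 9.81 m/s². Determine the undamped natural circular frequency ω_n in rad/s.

For a simple pendulum ω_n = √(g/L) = √(9.81/18.0) = √0.5450 = 0.7382 rad/s.

0.738 rad/s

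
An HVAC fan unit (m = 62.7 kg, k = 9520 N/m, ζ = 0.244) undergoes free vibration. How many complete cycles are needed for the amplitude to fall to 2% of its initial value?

Logarithmic decrement δ = 2πζ/√(1 − ζ²) = 2π × 0.2440/√(1 − 0.0595) = 1.581.
x_n/x₀ = e^(−nδ) ≤ 0.02; take ln: n ≥ ln(1/0.02)/δ = 3.912/1.581 = 2.475.
So 3 complete cycles are required.

3 cycles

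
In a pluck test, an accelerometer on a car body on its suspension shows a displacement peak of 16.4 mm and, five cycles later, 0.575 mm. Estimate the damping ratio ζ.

Logarithmic decrement δ = (1/n)·ln(x₀/x_n) = (1/5)·ln(16.4/0.575) = (1/5)·ln(28.52) = 0.6701.
ζ = δ/√(4π² + δ²) = 0.6701/√(39.48 + 0.449) = 0.6701/6.319 = 0.1061.

0.106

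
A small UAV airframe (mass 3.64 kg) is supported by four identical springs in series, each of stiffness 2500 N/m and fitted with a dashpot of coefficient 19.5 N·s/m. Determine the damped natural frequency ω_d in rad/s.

Series springs: 1/k_eq = 4/2500, so k_eq = 2500/4 = 625.0 N/m.
ω_n = √(k_eq/m) = √(625.0/3.64) = 13.10 rad/s.
Critical damping c_c = 2√(k_eq·m) = 2√(625.0 × 3.64) = 95.39 N·s/m, so ζ = c/c_c = 19.5/95.39 = 0.2044.
ω_d = ω_n√(1 − ζ²) = 13.10 × √(1 − 0.0418) = 12.83 rad/s.

12.8 rad/s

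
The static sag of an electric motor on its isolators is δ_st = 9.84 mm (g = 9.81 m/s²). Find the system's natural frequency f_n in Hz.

ω_n = √(g/δ_st) = √(9.81/0.00984) = √997.0 = 31.57 rad/s.
f_n = ω_n/(2π) = 31.57/6.283 = 5.025 Hz.

5.03 Hz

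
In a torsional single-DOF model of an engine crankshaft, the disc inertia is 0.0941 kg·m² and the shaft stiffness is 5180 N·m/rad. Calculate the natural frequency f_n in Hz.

37.3 Hz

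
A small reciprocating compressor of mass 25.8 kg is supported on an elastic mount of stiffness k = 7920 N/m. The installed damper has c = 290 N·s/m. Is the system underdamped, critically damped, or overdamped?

underdamped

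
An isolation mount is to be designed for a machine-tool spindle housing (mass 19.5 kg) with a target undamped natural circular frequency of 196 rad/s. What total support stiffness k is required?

k = m·ω_n² = 19.5 × 196.0² = 19.5 × 38420 = 749100 N/m.

749000 N/m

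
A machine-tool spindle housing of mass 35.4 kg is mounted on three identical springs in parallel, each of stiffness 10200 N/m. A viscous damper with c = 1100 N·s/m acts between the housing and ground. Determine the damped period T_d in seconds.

Parallel springs add: k_eq = 3 × 10200 = 30600 N/m.
ω_n = √(k_eq/m) = √(30600/35.4) = 29.40 rad/s.
Critical damping c_c = 2√(k_eq·m) = 2√(30600 × 35.4) = 2082 N·s/m, so ζ = c/c_c = 1100/2082 = 0.5284.
ω_d = ω_n√(1 − ζ²) = 29.40 × √(1 − 0.279) = 24.96 rad/s.
T_d = 2π/ω_d = 0.2517 s.

0.252 s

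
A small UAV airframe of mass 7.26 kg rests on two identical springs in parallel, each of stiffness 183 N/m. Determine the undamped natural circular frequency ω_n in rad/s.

Parallel springs add: k_eq = 2 × 183 = 366.0 N/m.
ω_n = √(k_eq/m) = √(366.0/7.26) = √50.41 = 7.100 rad/s.

7.10 rad/s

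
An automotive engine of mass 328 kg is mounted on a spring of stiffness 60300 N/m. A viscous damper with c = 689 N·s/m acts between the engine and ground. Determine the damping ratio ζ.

ω_n = √(k/m) = √(60300/328) = 13.56 rad/s.
Critical damping c_c = 2√(k·m) = 2√(60300 × 328) = 8895 N·s/m, so ζ = c/c_c = 689/8895 = 0.07746.

0.0775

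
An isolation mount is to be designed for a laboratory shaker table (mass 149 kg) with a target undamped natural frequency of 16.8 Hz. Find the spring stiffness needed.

ω_n = 2πf_n = 2π × 16.8 = 105.6 rad/s.
k = m·ω_n² = 149 × 105.6² = 149 × 11140 = 1660000 N/m.

1660000 N/m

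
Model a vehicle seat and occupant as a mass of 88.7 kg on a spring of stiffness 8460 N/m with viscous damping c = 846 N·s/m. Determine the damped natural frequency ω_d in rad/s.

8.52 rad/s

ω_n = √(k/m) = √(8460/88.7) = 9.766 rad/s.
Critical damping c_c = 2√(k·m) = 2√(8460 × 88.7) = 1733 N·s/m, so ζ = c/c_c = 846/1733 = 0.4883.
ω_d = ω_n√(1 − ζ²) = 9.766 × √(1 − 0.238) = 8.523 rad/s.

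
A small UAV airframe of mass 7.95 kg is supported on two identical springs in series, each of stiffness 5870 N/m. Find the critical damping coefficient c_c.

306 N·s/m

Series springs: 1/k_eq = 2/5870, so k_eq = 5870/2 = 2935 N/m.
c_c = 2√(k_eq·m) = 2√(2935 × 7.95) = 2 × 152.8 = 305.5 N·s/m.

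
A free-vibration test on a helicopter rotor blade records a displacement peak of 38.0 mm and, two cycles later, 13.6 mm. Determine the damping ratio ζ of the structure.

0.0815

Logarithmic decrement δ = (1/n)·ln(x₀/x_n) = (1/2)·ln(38.0/13.6) = (1/2)·ln(2.794) = 0.5138.
ζ = δ/√(4π² + δ²) = 0.5138/√(39.48 + 0.264) = 0.5138/6.304 = 0.08150.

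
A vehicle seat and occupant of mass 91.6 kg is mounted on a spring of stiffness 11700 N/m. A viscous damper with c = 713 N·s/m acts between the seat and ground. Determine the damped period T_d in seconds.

ω_n = √(k/m) = √(11700/91.6) = 11.30 rad/s.
Critical damping c_c = 2√(k·m) = 2√(11700 × 91.6) = 2070 N·s/m, so ζ = c/c_c = 713/2070 = 0.3444.
ω_d = ω_n√(1 − ζ²) = 11.30 × √(1 − 0.119) = 10.61 rad/s.
T_d = 2π/ω_d = 0.5922 s.

0.592 s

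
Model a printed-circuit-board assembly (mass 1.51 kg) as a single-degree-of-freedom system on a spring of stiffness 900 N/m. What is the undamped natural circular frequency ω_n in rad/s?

ω_n = √(k/m) = √(900.0/1.51) = √596.0 = 24.41 rad/s.

24.4 rad/s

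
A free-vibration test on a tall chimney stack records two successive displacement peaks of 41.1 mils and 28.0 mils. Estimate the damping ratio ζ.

0.0610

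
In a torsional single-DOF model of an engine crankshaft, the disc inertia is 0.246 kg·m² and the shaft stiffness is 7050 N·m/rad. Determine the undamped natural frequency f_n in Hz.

ω_n = √(k_t/J) = √(7050/0.246) = √28660 = 169.3 rad/s.
f_n = ω_n/(2π) = 169.3/6.283 = 26.94 Hz.

26.9 Hz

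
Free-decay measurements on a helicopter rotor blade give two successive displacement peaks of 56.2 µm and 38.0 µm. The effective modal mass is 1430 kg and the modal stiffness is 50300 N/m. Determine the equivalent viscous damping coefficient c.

1050 N·s/m

Logarithmic decrement δ = (1/n)·ln(x₀/x_n) = (1/1)·ln(56.2/38.0) = (1/1)·ln(1.479) = 0.3913.
ζ = δ/√(4π² + δ²) = 0.3913/√(39.48 + 0.153) = 0.3913/6.295 = 0.06216.
c = ζ · 2√(km) = 0.06216 × 2√(50300 × 1430) = 0.06216 × 16960 = 1054 N·s/m.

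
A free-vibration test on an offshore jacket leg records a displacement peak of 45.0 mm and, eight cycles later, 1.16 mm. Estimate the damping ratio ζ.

0.0726

Logarithmic decrement δ = (1/n)·ln(x₀/x_n) = (1/8)·ln(45.0/1.16) = (1/8)·ln(38.79) = 0.4573.
ζ = δ/√(4π² + δ²) = 0.4573/√(39.48 + 0.209) = 0.4573/6.300 = 0.07259.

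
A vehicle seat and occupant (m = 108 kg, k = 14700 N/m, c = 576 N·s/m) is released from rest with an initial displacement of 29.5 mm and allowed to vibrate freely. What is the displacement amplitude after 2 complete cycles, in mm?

1.54 mm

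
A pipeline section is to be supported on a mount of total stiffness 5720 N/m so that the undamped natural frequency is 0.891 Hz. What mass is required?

ω_n = 2πf_n = 2π × 0.891 = 5.598 rad/s.
m = k/ω_n² = 5720/5.598² = 5720/31.34 = 182.5 kg.

183 kg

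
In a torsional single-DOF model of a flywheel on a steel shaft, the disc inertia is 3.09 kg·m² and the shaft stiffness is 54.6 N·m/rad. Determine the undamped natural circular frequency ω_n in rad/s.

4.20 rad/s

ω_n = √(k_t/J) = √(54.6/3.09) = √17.67 = 4.204 rad/s.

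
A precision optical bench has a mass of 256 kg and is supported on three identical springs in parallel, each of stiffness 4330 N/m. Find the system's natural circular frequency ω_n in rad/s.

Parallel springs add: k_eq = 3 × 4330 = 12990 N/m.
ω_n = √(k_eq/m) = √(12990/256) = √50.74 = 7.123 rad/s.

7.12 rad/s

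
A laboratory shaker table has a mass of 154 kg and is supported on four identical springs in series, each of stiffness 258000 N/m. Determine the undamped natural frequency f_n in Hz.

Series springs: 1/k_eq = 4/258000, so k_eq = 258000/4 = 64500 N/m.
ω_n = √(k_eq/m) = √(64500/154) = √418.8 = 20.47 rad/s.
f_n = ω_n/(2π) = 20.47/6.283 = 3.257 Hz.

3.26 Hz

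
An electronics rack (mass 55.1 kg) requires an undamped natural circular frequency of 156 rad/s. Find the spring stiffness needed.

k = m·ω_n² = 55.1 × 156.0² = 55.1 × 24340 = 1341000 N/m.

1340000 N/m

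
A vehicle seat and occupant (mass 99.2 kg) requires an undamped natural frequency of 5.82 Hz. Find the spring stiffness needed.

133000 N/m

ω_n = 2πf_n = 2π × 5.82 = 36.57 rad/s.
k = m·ω_n² = 99.2 × 36.57² = 99.2 × 1337 = 132700 N/m.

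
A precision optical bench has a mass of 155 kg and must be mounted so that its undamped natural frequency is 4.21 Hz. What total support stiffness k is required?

ω_n = 2πf_n = 2π × 4.21 = 26.45 rad/s.
k = m·ω_n² = 155 × 26.45² = 155 × 699.7 = 108500 N/m.

108000 N/m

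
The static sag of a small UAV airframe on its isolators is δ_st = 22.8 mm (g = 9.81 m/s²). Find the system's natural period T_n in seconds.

0.303 s

ω_n = √(g/δ_st) = √(9.81/0.0228) = √430.3 = 20.74 rad/s.
T_n = 2π/ω_n = 6.283/20.74 = 0.3029 s.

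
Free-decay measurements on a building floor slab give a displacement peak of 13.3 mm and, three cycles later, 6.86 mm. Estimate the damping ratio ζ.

0.0351

Logarithmic decrement δ = (1/n)·ln(x₀/x_n) = (1/3)·ln(13.3/6.86) = (1/3)·ln(1.939) = 0.2207.
ζ = δ/√(4π² + δ²) = 0.2207/√(39.48 + 0.0487) = 0.2207/6.287 = 0.03510.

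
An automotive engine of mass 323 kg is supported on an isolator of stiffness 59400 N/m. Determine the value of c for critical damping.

8760 N·s/m

c_c = 2√(k·m) = 2√(59400 × 323) = 2 × 4380 = 8760 N·s/m.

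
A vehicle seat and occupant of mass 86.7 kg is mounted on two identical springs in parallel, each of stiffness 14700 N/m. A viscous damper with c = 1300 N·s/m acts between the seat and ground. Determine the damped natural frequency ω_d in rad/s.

Parallel springs add: k_eq = 2 × 14700 = 29400 N/m.
ω_n = √(k_eq/m) = √(29400/86.7) = 18.41 rad/s.
Critical damping c_c = 2√(k_eq·m) = 2√(29400 × 86.7) = 3193 N·s/m, so ζ = c/c_c = 1300/3193 = 0.4071.
ω_d = ω_n√(1 − ζ²) = 18.41 × √(1 − 0.166) = 16.82 rad/s.

16.8 rad/s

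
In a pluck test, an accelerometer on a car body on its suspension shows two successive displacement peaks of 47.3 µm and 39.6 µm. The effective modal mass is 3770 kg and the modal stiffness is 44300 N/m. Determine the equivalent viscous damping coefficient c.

731 N·s/m

Logarithmic decrement δ = (1/n)·ln(x₀/x_n) = (1/1)·ln(47.3/39.6) = (1/1)·ln(1.194) = 0.1777.
ζ = δ/√(4π² + δ²) = 0.1777/√(39.48 + 0.0316) = 0.1777/6.286 = 0.02827.
c = ζ · 2√(km) = 0.02827 × 2√(44300 × 3770) = 0.02827 × 25850 = 730.6 N·s/m.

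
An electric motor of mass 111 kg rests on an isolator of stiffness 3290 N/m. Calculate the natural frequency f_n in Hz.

ω_n = √(k/m) = √(3290/111) = √29.64 = 5.444 rad/s.
f_n = ω_n/(2π) = 5.444/6.283 = 0.8665 Hz.

0.866 Hz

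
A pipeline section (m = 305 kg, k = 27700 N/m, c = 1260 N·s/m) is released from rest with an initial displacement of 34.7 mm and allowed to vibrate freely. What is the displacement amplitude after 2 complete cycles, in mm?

ζ = c/(2√(km)) = 1260/(2√(27700 × 305)) = 1260/5813 = 0.2167.
Logarithmic decrement δ = 2πζ/√(1 − ζ²) = 2π × 0.2167/√(1 − 0.0470) = 1.395.
After n cycles, x_n/x₀ = e^(−nδ), so x_2 = 34.7 × e^(−2 × 1.395) = 34.7 × 0.06142 = 2.131 mm.

2.13 mm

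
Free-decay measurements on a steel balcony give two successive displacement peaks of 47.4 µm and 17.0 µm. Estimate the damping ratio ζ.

0.161

Logarithmic decrement δ = (1/n)·ln(x₀/x_n) = (1/1)·ln(47.4/17.0) = (1/1)·ln(2.788) = 1.025.
ζ = δ/√(4π² + δ²) = 1.025/√(39.48 + 1.05) = 1.025/6.366 = 0.1611.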